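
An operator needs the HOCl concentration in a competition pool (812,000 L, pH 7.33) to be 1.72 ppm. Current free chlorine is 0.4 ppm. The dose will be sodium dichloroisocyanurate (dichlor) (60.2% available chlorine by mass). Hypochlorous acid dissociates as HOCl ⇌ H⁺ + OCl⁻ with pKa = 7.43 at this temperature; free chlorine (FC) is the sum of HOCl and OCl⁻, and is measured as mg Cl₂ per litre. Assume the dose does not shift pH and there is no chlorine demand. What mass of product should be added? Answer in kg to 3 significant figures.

3.62 kg

[OCl⁻]/[HOCl] = 10^(pH − pKa) = 10^(7.33 − 7.43) = 0.7943; fraction as HOCl = 1/(1 + 0.7943) = 0.5573.
Free chlorine required for 1.72 ppm HOCl: 1.72 / 0.5573 = 3.086 ppm.
FC to add: 3.086 − 0.4 = 2.686 mg/L as Cl₂.
Cl₂ equivalent: 2.686 mg/L × 812,000 L = 2181 g.
Product at 60.2% available Cl: 2181 / 0.602 = 3623 g.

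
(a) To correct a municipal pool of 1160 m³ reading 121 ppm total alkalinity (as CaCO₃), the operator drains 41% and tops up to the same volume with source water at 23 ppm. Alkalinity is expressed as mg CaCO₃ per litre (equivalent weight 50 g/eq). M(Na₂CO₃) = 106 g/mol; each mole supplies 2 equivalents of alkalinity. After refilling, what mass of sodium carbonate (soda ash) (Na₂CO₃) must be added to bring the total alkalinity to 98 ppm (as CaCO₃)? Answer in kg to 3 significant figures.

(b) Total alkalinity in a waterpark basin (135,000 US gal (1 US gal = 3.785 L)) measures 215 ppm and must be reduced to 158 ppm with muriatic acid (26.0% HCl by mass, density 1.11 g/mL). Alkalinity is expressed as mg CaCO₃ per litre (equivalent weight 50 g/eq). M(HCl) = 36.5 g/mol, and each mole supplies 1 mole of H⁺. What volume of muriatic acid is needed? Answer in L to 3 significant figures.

(a) Volume: 1160 m³ = 1,160,000 L.
(a) After draining 41% and refilling: 121 × 0.59 + 23 × 0.41 = 80.82 ppm.
(a) Deficit to target: 98 − 80.82 = 17.18 mg/L.
(a) As CaCO₃: 17.18 mg/L × 1,160,000 L = 19,930 g; ÷ 50 g/eq ÷ 2 = 199.3 mol Na₂CO₃.
(a) Mass: 199.3 × 106 = 21,120 g.

(b) Volume: 135,000 US gal × 3.785 L/gal = 510,975 L.
(b) Alkalinity to neutralize: (215 − 158) = 57 mg/L as CaCO₃ × 510,975 L = 29,130 g as CaCO₃.
(b) Equivalents of H⁺ required: 29,130 ÷ 50 g/eq = 582.5 eq = 582.5 mol HCl.
(b) Mass of HCl: 582.5 × 36.5 = 21,260 g.
(b) Mass of 26.0% solution: 21,260 / 0.26 = 81,780 g.
(b) Volume: 81,780 g ÷ 1.11 g/mL = 73,670 mL.

(a) 21.1 kg; (b) 73.7 L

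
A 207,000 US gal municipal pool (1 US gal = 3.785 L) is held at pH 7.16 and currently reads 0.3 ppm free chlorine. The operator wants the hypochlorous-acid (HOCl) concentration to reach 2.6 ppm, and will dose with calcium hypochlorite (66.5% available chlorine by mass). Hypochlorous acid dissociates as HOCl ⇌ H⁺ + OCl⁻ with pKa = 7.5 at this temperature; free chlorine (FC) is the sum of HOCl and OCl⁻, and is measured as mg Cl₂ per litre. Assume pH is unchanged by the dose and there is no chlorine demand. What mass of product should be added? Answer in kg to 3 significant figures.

Volume: 207,000 US gal × 3.785 L/gal = 783,495 L.
[OCl⁻]/[HOCl] = 10^(pH − pKa) = 10^(7.16 − 7.5) = 0.4571; fraction as HOCl = 1/(1 + 0.4571) = 0.6863.
Free chlorine required for 2.6 ppm HOCl: 2.6 / 0.6863 = 3.788 ppm.
FC to add: 3.788 − 0.3 = 3.488 mg/L as Cl₂.
Cl₂ equivalent: 3.488 mg/L × 783,495 L = 2733 g.
Product at 66.5% available Cl: 2733 / 0.665 = 4110 g.

4.11 kg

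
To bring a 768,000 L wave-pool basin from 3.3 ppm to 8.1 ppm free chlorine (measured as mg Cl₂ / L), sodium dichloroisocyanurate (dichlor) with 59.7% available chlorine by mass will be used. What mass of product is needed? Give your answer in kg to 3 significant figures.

Chlorine deficit: 8.1 − 3.3 = 4.8 ppm = 4.8 mg/L as Cl₂.
Cl₂ equivalent needed: 4.8 mg/L × 768,000 L = 3,686,000 mg = 3686 g.
Product at 59.7% available chlorine: 3686 / 0.597 = 6175 g.

6.17 kg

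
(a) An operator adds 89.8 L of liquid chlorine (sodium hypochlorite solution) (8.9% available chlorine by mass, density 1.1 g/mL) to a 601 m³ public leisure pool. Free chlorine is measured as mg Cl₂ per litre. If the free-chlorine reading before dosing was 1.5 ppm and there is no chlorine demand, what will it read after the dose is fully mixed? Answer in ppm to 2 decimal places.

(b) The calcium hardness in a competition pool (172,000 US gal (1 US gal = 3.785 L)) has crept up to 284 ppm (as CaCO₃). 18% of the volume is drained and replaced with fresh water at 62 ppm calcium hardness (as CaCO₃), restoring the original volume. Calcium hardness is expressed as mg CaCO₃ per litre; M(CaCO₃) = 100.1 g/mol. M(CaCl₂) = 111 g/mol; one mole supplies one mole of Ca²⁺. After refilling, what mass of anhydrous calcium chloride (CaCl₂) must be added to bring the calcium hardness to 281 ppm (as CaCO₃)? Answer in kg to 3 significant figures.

(a) Volume: 601 m³ = 601,000 L.
(a) Mass of solution: 89.8 L × 1000 mL/L × 1.1 g/mL = 98,780 g.
(a) Available chlorine delivered: 98,780 g × 0.089 = 8791 g as Cl₂.
(a) Concentration rise: 8791 g / 601,000 L = 14.63 mg/L = 14.63 ppm.
(a) Final FC: 1.5 + 14.63 = 16.13 ppm.

(b) Volume: 172,000 US gal × 3.785 L/gal = 651,020 L.
(b) After draining 18% and refilling: 284 × 0.82 + 62 × 0.18 = 244.04 ppm.
(b) Deficit to target: 281 − 244.04 = 36.96 mg/L.
(b) As CaCO₃: 36.96 mg/L × 651,020 L = 24,060 g; ÷ 100.1 = 240.4 mol Ca²⁺.
(b) Mass: 240.4 × 111 = 26,680 g.

(a) 16.13 ppm; (b) 26.7 kg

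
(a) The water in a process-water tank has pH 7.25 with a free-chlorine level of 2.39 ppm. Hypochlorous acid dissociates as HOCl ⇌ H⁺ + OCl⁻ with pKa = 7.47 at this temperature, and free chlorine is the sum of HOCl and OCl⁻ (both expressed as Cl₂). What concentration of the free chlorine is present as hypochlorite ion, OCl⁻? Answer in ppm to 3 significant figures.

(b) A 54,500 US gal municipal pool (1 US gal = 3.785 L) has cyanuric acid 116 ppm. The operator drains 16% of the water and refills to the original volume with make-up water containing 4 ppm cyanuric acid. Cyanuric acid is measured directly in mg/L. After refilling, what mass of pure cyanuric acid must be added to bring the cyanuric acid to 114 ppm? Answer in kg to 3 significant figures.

(a) 0.899 ppm; (b) 3.28 kg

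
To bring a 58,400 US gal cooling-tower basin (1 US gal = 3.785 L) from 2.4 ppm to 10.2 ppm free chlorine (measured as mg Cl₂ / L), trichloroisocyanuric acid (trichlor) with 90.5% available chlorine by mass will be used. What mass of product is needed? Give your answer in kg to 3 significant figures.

1.91 kg

Volume: 58,400 US gal × 3.785 L/gal = 221,044 L.
Chlorine deficit: 10.2 − 2.4 = 7.8 ppm = 7.8 mg/L as Cl₂.
Cl₂ equivalent needed: 7.8 mg/L × 221,044 L = 1,724,000 mg = 1724 g.
Product at 90.5% available chlorine: 1724 / 0.905 = 1905 g.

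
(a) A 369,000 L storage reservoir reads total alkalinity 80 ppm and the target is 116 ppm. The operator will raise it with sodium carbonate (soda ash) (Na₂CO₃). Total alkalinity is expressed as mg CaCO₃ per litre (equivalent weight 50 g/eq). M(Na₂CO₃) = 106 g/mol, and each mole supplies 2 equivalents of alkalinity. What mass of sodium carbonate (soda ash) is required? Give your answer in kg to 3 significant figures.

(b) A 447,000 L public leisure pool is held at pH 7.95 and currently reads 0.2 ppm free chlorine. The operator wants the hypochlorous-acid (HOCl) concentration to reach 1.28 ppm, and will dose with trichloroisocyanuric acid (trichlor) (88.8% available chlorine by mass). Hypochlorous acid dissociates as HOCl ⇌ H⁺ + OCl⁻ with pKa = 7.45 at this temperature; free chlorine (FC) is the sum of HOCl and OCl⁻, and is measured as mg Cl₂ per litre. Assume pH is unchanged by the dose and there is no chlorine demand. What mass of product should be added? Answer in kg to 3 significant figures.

(a) Alkalinity to add: (116 − 80) = 36 mg/L as CaCO₃ × 369,000 L = 13,280 g as CaCO₃.
(a) Equivalents: 13,280 g ÷ 50 g/eq = 265.7 eq.
(a) Each mole of Na₂CO₃ supplies 2 eq, so 265.7 / 2 = 132.8 mol.
(a) Mass: 132.8 mol × 106 g/mol = 14,080 g.

(b) [OCl⁻]/[HOCl] = 10^(pH − pKa) = 10^(7.95 − 7.45) = 3.162; fraction as HOCl = 1/(1 + 3.162) = 0.2403.
(b) Free chlorine required for 1.28 ppm HOCl: 1.28 / 0.2403 = 5.328 ppm.
(b) FC to add: 5.328 − 0.2 = 5.128 mg/L as Cl₂.
(b) Cl₂ equivalent: 5.128 mg/L × 447,000 L = 2292 g.
(b) Product at 88.8% available Cl: 2292 / 0.888 = 2581 g.

(a) 14.1 kg; (b) 2.58 kg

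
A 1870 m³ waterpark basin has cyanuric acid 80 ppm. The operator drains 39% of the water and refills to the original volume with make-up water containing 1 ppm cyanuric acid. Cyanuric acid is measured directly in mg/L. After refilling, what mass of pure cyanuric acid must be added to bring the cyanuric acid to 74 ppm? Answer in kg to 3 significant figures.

46.4 kg

Volume: 1870 m³ = 1,870,000 L.
After draining 39% and refilling: 80 × 0.61 + 1 × 0.39 = 49.19 ppm.
Deficit to target: 74 − 49.19 = 24.81 mg/L.
Mass: 24.81 mg/L × 1,870,000 L = 46,390 g cyanuric acid.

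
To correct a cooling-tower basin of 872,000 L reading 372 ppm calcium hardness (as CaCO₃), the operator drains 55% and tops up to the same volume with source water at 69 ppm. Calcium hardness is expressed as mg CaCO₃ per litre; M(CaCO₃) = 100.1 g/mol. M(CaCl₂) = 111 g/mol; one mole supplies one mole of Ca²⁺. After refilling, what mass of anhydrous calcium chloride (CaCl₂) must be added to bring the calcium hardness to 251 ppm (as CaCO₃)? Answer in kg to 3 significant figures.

44.1 kg

After draining 55% and refilling: 372 × 0.45 + 69 × 0.55 = 205.35 ppm.
Deficit to target: 251 − 205.35 = 45.65 mg/L.
As CaCO₃: 45.65 mg/L × 872,000 L = 39,810 g; ÷ 100.1 = 397.7 mol Ca²⁺.
Mass: 397.7 × 111 = 44,140 g.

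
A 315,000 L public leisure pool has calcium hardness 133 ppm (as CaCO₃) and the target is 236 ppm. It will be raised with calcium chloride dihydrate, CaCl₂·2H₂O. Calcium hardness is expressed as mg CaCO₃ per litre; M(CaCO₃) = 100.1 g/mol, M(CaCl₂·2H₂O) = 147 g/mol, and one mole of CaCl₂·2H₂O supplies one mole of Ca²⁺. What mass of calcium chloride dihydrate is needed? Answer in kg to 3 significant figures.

Hardness to add: (236 − 133) = 103 mg/L as CaCO₃ × 315,000 L = 32,440 g as CaCO₃.
Moles of Ca²⁺ (1 mol Ca²⁺ ≡ 1 mol CaCO₃): 32,440 / 100.1 g/mol = 324.1 mol.
Mass of CaCl₂·2H₂O: 324.1 × 147 = 47,650 g.

47.6 kg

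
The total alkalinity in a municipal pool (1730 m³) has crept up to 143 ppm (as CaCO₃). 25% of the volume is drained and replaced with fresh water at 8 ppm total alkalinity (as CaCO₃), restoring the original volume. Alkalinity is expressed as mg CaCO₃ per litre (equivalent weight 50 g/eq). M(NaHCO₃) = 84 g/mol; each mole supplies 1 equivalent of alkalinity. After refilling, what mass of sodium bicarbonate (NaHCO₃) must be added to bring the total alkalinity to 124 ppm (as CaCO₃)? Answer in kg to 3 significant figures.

Volume: 1730 m³ = 1,730,000 L.
After draining 25% and refilling: 143 × 0.75 + 8 × 0.25 = 109.25 ppm.
Deficit to target: 124 − 109.25 = 14.75 mg/L.
As CaCO₃: 14.75 mg/L × 1,730,000 L = 25,520 g; ÷ 50 g/eq ÷ 1 = 510.4 mol NaHCO₃.
Mass: 510.4 × 84 = 42,870 g.

42.9 kg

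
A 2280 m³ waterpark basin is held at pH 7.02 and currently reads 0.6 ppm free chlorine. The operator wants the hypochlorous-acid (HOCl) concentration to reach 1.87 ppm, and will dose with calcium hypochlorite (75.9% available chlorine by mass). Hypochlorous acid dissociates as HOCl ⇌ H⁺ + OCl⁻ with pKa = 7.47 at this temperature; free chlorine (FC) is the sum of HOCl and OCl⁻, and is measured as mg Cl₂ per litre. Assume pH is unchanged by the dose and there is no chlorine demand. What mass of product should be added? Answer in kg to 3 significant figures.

Volume: 2280 m³ = 2,280,000 L.
[OCl⁻]/[HOCl] = 10^(pH − pKa) = 10^(7.02 − 7.47) = 0.3548; fraction as HOCl = 1/(1 + 0.3548) = 0.7381.
Free chlorine required for 1.87 ppm HOCl: 1.87 / 0.7381 = 2.534 ppm.
FC to add: 2.534 − 0.6 = 1.934 mg/L as Cl₂.
Cl₂ equivalent: 1.934 mg/L × 2,280,000 L = 4408 g.
Product at 75.9% available Cl: 4408 / 0.759 = 5808 g.

5.81 kg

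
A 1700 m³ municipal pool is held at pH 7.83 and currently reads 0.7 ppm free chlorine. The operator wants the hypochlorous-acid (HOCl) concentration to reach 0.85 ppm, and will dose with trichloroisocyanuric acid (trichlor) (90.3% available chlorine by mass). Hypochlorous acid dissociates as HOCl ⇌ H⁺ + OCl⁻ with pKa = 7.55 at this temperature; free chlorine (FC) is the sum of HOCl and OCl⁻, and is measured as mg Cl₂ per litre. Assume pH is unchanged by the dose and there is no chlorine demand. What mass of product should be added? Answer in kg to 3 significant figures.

Volume: 1700 m³ = 1,700,000 L.
[OCl⁻]/[HOCl] = 10^(pH − pKa) = 10^(7.83 − 7.55) = 1.905; fraction as HOCl = 1/(1 + 1.905) = 0.3442.
Free chlorine required for 0.85 ppm HOCl: 0.85 / 0.3442 = 2.47 ppm.
FC to add: 2.47 − 0.7 = 1.77 mg/L as Cl₂.
Cl₂ equivalent: 1.77 mg/L × 1,700,000 L = 3008 g.
Product at 90.3% available Cl: 3008 / 0.903 = 3332 g.

3.33 kg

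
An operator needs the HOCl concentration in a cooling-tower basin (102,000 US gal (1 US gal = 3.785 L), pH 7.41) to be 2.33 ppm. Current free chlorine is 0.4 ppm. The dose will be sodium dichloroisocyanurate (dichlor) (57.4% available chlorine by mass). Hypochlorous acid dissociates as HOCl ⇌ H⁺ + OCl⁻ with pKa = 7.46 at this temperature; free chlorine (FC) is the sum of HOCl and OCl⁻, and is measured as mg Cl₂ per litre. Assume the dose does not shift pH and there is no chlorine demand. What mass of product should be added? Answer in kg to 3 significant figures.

Volume: 102,000 US gal × 3.785 L/gal = 386,070 L.
[OCl⁻]/[HOCl] = 10^(pH − pKa) = 10^(7.41 − 7.46) = 0.8913; fraction as HOCl = 1/(1 + 0.8913) = 0.5288.
Free chlorine required for 2.33 ppm HOCl: 2.33 / 0.5288 = 4.407 ppm.
FC to add: 4.407 − 0.4 = 4.007 mg/L as Cl₂.
Cl₂ equivalent: 4.007 mg/L × 386,070 L = 1547 g.
Product at 57.4% available Cl: 1547 / 0.574 = 2695 g.

2.69 kg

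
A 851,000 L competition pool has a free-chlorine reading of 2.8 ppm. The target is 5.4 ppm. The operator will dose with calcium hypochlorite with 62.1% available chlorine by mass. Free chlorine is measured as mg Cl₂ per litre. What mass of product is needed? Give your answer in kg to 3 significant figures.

Chlorine deficit: 5.4 − 2.8 = 2.6 ppm = 2.6 mg/L as Cl₂.
Cl₂ equivalent needed: 2.6 mg/L × 851,000 L = 2,213,000 mg = 2213 g.
Product at 62.1% available chlorine: 2213 / 0.621 = 3563 g.

3.56 kg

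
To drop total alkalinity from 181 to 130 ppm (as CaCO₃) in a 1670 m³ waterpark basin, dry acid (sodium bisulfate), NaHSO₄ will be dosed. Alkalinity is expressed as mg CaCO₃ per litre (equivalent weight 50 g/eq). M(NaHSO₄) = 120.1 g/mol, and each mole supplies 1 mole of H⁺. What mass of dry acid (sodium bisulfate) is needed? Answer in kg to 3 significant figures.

Volume: 1670 m³ = 1,670,000 L.
Alkalinity to neutralize: (181 − 130) = 51 mg/L as CaCO₃ × 1,670,000 L = 85,170 g as CaCO₃.
Equivalents of H⁺ required: 85,170 ÷ 50 g/eq = 1703 eq = 1703 mol NaHSO₄.
Mass of NaHSO₄: 1703 × 120.1 = 204,600 g.

205 kg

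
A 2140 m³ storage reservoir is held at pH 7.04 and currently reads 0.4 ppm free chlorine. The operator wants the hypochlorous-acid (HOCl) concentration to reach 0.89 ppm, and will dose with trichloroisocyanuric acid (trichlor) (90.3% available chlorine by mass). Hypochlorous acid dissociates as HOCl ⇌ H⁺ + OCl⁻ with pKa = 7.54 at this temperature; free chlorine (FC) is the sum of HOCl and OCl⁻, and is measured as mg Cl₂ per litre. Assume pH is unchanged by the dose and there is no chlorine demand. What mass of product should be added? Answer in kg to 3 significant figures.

1.83 kg

Volume: 2140 m³ = 2,140,000 L.
[OCl⁻]/[HOCl] = 10^(pH − pKa) = 10^(7.04 − 7.54) = 0.3162; fraction as HOCl = 1/(1 + 0.3162) = 0.7597.
Free chlorine required for 0.89 ppm HOCl: 0.89 / 0.7597 = 1.171 ppm.
FC to add: 1.171 − 0.4 = 0.7714 mg/L as Cl₂.
Cl₂ equivalent: 0.7714 mg/L × 2,140,000 L = 1651 g.
Product at 90.3% available Cl: 1651 / 0.903 = 1828 g.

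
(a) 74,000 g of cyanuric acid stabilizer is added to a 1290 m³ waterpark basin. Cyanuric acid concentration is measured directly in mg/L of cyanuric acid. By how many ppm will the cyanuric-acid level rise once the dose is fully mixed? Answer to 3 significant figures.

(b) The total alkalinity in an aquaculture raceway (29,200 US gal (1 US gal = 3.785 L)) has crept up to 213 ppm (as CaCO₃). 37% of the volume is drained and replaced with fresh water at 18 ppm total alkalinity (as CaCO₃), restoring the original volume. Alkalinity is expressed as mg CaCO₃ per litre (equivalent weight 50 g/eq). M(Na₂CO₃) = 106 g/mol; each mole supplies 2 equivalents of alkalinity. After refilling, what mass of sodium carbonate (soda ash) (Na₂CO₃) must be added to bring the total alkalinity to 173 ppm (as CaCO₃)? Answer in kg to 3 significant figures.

(a) Volume: 1290 m³ = 1,290,000 L.
(a) Rise: 74,000 g / 1,290,000 L × 1000 = 57.36 mg/L.

(b) Volume: 29,200 US gal × 3.785 L/gal = 110,522 L.
(b) After draining 37% and refilling: 213 × 0.63 + 18 × 0.37 = 140.85 ppm.
(b) Deficit to target: 173 − 140.85 = 32.15 mg/L.
(b) As CaCO₃: 32.15 mg/L × 110,522 L = 3553 g; ÷ 50 g/eq ÷ 2 = 35.53 mol Na₂CO₃.
(b) Mass: 35.53 × 106 = 3766 g.

(a) 57.4 ppm; (b) 3.77 kg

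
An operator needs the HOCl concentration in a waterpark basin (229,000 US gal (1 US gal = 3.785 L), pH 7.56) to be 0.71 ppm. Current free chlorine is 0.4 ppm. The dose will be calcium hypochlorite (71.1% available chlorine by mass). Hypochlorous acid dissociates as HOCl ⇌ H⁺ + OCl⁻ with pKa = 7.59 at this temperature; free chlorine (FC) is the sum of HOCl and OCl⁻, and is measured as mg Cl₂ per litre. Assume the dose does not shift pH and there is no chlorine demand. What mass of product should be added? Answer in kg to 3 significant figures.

Volume: 229,000 US gal × 3.785 L/gal = 866,765 L.
[OCl⁻]/[HOCl] = 10^(pH − pKa) = 10^(7.56 − 7.59) = 0.9333; fraction as HOCl = 1/(1 + 0.9333) = 0.5173.
Free chlorine required for 0.71 ppm HOCl: 0.71 / 0.5173 = 1.373 ppm.
FC to add: 1.373 − 0.4 = 0.9726 mg/L as Cl₂.
Cl₂ equivalent: 0.9726 mg/L × 866,765 L = 843 g.
Product at 71.1% available Cl: 843 / 0.711 = 1186 g.

1.19 kg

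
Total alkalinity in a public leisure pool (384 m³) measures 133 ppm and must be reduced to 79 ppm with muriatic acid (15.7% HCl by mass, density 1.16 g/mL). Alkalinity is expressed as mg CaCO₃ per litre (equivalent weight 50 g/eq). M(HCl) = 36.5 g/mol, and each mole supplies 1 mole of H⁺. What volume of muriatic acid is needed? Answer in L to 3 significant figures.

83.1 L

Volume: 384 m³ = 384,000 L.
Alkalinity to neutralize: (133 − 79) = 54 mg/L as CaCO₃ × 384,000 L = 20,740 g as CaCO₃.
Equivalents of H⁺ required: 20,740 ÷ 50 g/eq = 414.7 eq = 414.7 mol HCl.
Mass of HCl: 414.7 × 36.5 = 15,140 g.
Mass of 15.7% solution: 15,140 / 0.157 = 96,420 g.
Volume: 96,420 g ÷ 1.16 g/mL = 83,120 mL.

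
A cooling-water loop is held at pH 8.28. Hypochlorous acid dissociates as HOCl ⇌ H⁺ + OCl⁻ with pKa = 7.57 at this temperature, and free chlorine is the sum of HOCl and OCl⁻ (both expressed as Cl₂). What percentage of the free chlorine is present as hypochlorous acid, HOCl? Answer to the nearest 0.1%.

[OCl⁻]/[HOCl] = 10^(pH − pKa) = 10^(8.28 − 7.57) = 10^0.71 = 5.129.
Fraction as HOCl = 1 / (1 + 5.129) = 0.1632.

16.3%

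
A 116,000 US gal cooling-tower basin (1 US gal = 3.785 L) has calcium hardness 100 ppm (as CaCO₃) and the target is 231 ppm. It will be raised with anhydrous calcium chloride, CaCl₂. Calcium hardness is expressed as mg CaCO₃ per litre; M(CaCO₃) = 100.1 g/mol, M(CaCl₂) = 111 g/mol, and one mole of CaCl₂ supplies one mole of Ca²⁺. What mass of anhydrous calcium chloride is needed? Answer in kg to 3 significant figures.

Volume: 116,000 US gal × 3.785 L/gal = 439,060 L.
Hardness to add: (231 − 100) = 131 mg/L as CaCO₃ × 439,060 L = 57,520 g as CaCO₃.
Moles of Ca²⁺ (1 mol Ca²⁺ ≡ 1 mol CaCO₃): 57,520 / 100.1 g/mol = 574.6 mol.
Mass of CaCl₂: 574.6 × 111 = 63,780 g.

63.8 kg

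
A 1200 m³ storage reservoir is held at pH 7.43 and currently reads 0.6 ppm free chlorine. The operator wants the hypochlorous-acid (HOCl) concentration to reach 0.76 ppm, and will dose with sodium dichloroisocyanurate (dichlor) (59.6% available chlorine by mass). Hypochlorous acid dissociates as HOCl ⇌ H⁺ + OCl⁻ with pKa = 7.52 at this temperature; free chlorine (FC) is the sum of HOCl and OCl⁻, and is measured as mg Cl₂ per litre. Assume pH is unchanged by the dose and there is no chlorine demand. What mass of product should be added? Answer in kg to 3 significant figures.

Volume: 1200 m³ = 1,200,000 L.
[OCl⁻]/[HOCl] = 10^(pH − pKa) = 10^(7.43 − 7.52) = 0.8128; fraction as HOCl = 1/(1 + 0.8128) = 0.5516.
Free chlorine required for 0.76 ppm HOCl: 0.76 / 0.5516 = 1.378 ppm.
FC to add: 1.378 − 0.6 = 0.7778 mg/L as Cl₂.
Cl₂ equivalent: 0.7778 mg/L × 1,200,000 L = 933.3 g.
Product at 59.6% available Cl: 933.3 / 0.596 = 1566 g.

1.57 kg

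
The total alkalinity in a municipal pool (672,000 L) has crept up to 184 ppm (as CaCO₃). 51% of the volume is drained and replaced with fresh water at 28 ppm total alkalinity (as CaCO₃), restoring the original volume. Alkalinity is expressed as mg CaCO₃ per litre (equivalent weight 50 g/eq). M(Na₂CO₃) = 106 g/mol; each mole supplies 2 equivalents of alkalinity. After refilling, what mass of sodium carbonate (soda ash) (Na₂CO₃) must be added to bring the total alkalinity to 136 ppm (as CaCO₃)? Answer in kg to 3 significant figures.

22.5 kg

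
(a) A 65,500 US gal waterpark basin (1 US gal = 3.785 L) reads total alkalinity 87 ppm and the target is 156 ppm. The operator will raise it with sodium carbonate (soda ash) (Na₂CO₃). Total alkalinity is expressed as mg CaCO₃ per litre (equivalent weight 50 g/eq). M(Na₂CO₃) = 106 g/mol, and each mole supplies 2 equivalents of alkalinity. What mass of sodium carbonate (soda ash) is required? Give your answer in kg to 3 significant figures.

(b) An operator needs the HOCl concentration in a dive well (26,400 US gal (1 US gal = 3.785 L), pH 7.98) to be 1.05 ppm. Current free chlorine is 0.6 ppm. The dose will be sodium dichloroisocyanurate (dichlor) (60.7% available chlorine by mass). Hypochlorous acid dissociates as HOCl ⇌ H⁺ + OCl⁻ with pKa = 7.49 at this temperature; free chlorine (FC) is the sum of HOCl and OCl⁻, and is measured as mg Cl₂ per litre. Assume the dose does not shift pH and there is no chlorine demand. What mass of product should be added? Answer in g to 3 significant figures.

(a) 18.1 kg; (b) 608 g

(a) Volume: 65,500 US gal × 3.785 L/gal = 247,918 L.
(a) Alkalinity to add: (156 − 87) = 69 mg/L as CaCO₃ × 247,918 L = 17,110 g as CaCO₃.
(a) Equivalents: 17,110 g ÷ 50 g/eq = 342.1 eq.
(a) Each mole of Na₂CO₃ supplies 2 eq, so 342.1 / 2 = 171.1 mol.
(a) Mass: 171.1 mol × 106 g/mol = 18,130 g.

(b) Volume: 26,400 US gal × 3.785 L/gal = 99,924 L.
(b) [OCl⁻]/[HOCl] = 10^(pH − pKa) = 10^(7.98 − 7.49) = 3.09; fraction as HOCl = 1/(1 + 3.09) = 0.2445.
(b) Free chlorine required for 1.05 ppm HOCl: 1.05 / 0.2445 = 4.295 ppm.
(b) FC to add: 4.295 − 0.6 = 3.695 mg/L as Cl₂.
(b) Cl₂ equivalent: 3.695 mg/L × 99,924 L = 369.2 g.
(b) Product at 60.7% available Cl: 369.2 / 0.607 = 608.2 g.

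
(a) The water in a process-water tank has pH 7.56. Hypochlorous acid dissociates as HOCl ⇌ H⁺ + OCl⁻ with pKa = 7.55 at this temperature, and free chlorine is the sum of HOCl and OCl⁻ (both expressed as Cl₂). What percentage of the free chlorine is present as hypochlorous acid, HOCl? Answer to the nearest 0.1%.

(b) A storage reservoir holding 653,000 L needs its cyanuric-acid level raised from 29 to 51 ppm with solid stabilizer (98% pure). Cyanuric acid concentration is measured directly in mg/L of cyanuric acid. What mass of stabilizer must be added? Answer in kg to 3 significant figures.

(a) 49.4%; (b) 14.7 kg

(a) [OCl⁻]/[HOCl] = 10^(pH − pKa) = 10^(7.56 − 7.55) = 10^0.01 = 1.023.
(a) Fraction as HOCl = 1 / (1 + 1.023) = 0.4942.

(b) CYA to add: (51 − 29) = 22 mg/L × 653,000 L = 14,370 g cyanuric acid.
(b) At 98% purity: 14,370 / 0.98 = 14,660 g product.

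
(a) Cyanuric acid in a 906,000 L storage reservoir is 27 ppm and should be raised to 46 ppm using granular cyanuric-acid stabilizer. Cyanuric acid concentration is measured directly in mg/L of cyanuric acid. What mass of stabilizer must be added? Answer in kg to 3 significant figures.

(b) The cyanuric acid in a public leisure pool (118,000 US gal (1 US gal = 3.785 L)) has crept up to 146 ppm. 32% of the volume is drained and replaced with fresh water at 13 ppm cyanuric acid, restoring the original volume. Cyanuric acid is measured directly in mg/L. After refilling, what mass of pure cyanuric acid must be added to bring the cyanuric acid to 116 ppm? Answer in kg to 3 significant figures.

(a) 17.2 kg; (b) 5.61 kg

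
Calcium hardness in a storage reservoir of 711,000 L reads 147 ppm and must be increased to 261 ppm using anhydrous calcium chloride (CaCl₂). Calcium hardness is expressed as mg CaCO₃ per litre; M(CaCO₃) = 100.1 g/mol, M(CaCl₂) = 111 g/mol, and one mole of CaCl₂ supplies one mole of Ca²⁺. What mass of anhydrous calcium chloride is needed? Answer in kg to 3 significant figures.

89.9 kg

Hardness to add: (261 − 147) = 114 mg/L as CaCO₃ × 711,000 L = 81,050 g as CaCO₃.
Moles of Ca²⁺ (1 mol Ca²⁺ ≡ 1 mol CaCO₃): 81,050 / 100.1 g/mol = 809.7 mol.
Mass of CaCl₂: 809.7 × 111 = 89,880 g.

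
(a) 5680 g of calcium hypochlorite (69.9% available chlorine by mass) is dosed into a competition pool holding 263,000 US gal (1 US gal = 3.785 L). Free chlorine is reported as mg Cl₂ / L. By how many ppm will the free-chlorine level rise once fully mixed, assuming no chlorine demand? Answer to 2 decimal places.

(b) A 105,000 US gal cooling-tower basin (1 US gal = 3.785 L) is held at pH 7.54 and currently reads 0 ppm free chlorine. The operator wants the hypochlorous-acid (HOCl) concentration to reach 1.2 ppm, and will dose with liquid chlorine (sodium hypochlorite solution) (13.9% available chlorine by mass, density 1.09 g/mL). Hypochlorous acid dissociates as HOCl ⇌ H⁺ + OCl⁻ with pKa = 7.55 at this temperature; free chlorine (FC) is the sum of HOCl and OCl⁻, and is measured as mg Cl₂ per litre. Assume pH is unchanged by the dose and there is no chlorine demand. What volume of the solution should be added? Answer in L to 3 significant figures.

(a) Volume: 263,000 US gal × 3.785 L/gal = 995,455 L.
(a) Available chlorine delivered: 5680 g × 0.699 = 3970 g as Cl₂.
(a) Concentration rise: 3970 g / 995,455 L = 3.988 mg/L = 3.99 ppm.

(b) Volume: 105,000 US gal × 3.785 L/gal = 397,425 L.
(b) [OCl⁻]/[HOCl] = 10^(pH − pKa) = 10^(7.54 − 7.55) = 0.9772; fraction as HOCl = 1/(1 + 0.9772) = 0.5058.
(b) Free chlorine required for 1.2 ppm HOCl: 1.2 / 0.5058 = 2.373 ppm.
(b) FC to add: 2.373 − 0 = 2.373 mg/L as Cl₂.
(b) Cl₂ equivalent: 2.373 mg/L × 397,425 L = 943 g.
(b) Product at 13.9% available Cl: 943 / 0.139 = 6784 g.
(b) Volume: 6784 g ÷ 1.09 g/mL = 6224 mL.

(a) 3.99 ppm; (b) 6.22 L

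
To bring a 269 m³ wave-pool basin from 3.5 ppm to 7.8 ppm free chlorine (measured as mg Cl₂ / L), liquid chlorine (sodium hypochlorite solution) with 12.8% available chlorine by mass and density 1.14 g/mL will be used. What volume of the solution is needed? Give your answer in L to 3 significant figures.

7.93 L

Volume: 269 m³ = 269,000 L.
Chlorine deficit: 7.8 − 3.5 = 4.3 ppm = 4.3 mg/L as Cl₂.
Cl₂ equivalent needed: 4.3 mg/L × 269,000 L = 1,157,000 mg = 1157 g.
Product at 12.8% available chlorine: 1157 / 0.128 = 9037 g.
Volume at density 1.14 g/mL: 9037 g ÷ 1.14 g/mL = 7927 mL.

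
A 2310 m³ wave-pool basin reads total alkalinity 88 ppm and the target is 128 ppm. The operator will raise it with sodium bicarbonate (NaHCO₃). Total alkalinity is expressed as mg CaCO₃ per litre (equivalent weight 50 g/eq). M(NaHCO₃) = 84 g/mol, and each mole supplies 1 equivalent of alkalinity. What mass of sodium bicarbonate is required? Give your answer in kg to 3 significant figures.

Volume: 2310 m³ = 2,310,000 L.
Alkalinity to add: (128 − 88) = 40 mg/L as CaCO₃ × 2,310,000 L = 92,400 g as CaCO₃.
Equivalents: 92,400 g ÷ 50 g/eq = 1848 eq.
NaHCO₃ supplies 1 eq per mole → 1848 mol.
Mass: 1848 mol × 84 g/mol = 155,200 g.

155 kg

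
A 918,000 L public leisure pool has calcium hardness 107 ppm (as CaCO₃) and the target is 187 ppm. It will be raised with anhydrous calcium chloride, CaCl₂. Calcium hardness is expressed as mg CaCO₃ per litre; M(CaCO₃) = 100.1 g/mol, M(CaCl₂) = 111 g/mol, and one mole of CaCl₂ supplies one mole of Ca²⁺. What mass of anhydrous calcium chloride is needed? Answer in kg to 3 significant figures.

Hardness to add: (187 − 107) = 80 mg/L as CaCO₃ × 918,000 L = 73,440 g as CaCO₃.
Moles of Ca²⁺ (1 mol Ca²⁺ ≡ 1 mol CaCO₃): 73,440 / 100.1 g/mol = 733.7 mol.
Mass of CaCl₂: 733.7 × 111 = 81,440 g.

81.4 kg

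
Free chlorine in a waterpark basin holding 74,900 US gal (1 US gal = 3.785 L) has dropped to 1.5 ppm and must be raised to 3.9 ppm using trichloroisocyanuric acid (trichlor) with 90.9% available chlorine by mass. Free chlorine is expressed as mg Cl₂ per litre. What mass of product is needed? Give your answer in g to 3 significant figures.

Volume: 74,900 US gal × 3.785 L/gal = 283,496 L.
Chlorine deficit: 3.9 − 1.5 = 2.4 ppm = 2.4 mg/L as Cl₂.
Cl₂ equivalent needed: 2.4 mg/L × 283,496 L = 680,400 mg = 680.4 g.
Product at 90.9% available chlorine: 680.4 / 0.909 = 748.5 g.

749 g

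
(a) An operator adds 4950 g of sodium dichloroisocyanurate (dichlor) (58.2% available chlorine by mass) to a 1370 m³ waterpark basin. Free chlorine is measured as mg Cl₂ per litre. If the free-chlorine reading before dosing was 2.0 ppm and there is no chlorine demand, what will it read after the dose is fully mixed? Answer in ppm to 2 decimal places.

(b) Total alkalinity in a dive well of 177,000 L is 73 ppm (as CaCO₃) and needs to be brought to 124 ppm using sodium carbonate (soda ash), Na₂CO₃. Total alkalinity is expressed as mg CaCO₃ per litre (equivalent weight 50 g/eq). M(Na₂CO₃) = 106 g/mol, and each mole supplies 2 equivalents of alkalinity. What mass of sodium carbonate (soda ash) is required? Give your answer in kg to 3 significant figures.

(a) Volume: 1370 m³ = 1,370,000 L.
(a) Available chlorine delivered: 4950 g × 0.582 = 2881 g as Cl₂.
(a) Concentration rise: 2881 g / 1,370,000 L = 2.103 mg/L = 2.10 ppm.
(a) Final FC: 2.0 + 2.10 = 4.10 ppm.

(b) Alkalinity to add: (124 − 73) = 51 mg/L as CaCO₃ × 177,000 L = 9027 g as CaCO₃.
(b) Equivalents: 9027 g ÷ 50 g/eq = 180.5 eq.
(b) Each mole of Na₂CO₃ supplies 2 eq, so 180.5 / 2 = 90.27 mol.
(b) Mass: 90.27 mol × 106 g/mol = 9569 g.

(a) 4.10 ppm; (b) 9.57 kg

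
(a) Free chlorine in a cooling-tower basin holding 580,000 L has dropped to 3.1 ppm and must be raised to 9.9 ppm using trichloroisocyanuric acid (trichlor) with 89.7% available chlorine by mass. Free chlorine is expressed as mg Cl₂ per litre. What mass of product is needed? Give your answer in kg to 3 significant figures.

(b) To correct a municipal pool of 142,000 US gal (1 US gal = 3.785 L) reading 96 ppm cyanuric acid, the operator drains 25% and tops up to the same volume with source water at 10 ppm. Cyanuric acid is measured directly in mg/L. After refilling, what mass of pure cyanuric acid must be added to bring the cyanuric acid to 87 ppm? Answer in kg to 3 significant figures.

(a) 4.40 kg; (b) 6.72 kg

(a) Chlorine deficit: 9.9 − 3.1 = 6.8 ppm = 6.8 mg/L as Cl₂.
(a) Cl₂ equivalent needed: 6.8 mg/L × 580,000 L = 3,944,000 mg = 3944 g.
(a) Product at 89.7% available chlorine: 3944 / 0.897 = 4397 g.

(b) Volume: 142,000 US gal × 3.785 L/gal = 537,470 L.
(b) After draining 25% and refilling: 96 × 0.75 + 10 × 0.25 = 74.5 ppm.
(b) Deficit to target: 87 − 74.5 = 12.5 mg/L.
(b) Mass: 12.5 mg/L × 537,470 L = 6718 g cyanuric acid.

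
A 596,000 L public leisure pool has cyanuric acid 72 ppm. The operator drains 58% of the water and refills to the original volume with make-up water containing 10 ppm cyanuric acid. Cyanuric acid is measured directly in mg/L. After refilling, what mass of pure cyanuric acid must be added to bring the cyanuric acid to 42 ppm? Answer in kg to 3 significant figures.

3.55 kg

After draining 58% and refilling: 72 × 0.42 + 10 × 0.58 = 36.04 ppm.
Deficit to target: 42 − 36.04 = 5.96 mg/L.
Mass: 5.96 mg/L × 596,000 L = 3552 g cyanuric acid.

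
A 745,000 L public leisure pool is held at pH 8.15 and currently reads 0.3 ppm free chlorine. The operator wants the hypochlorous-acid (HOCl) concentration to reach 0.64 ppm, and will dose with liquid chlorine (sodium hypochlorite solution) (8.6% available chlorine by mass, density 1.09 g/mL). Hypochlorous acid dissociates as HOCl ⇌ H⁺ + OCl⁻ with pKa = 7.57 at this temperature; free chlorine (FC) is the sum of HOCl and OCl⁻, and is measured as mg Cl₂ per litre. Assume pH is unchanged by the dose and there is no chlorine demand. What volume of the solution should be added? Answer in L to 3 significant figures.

22.0 L

[OCl⁻]/[HOCl] = 10^(pH − pKa) = 10^(8.15 − 7.57) = 3.802; fraction as HOCl = 1/(1 + 3.802) = 0.2083.
Free chlorine required for 0.64 ppm HOCl: 0.64 / 0.2083 = 3.073 ppm.
FC to add: 3.073 − 0.3 = 2.773 mg/L as Cl₂.
Cl₂ equivalent: 2.773 mg/L × 745,000 L = 2066 g.
Product at 8.6% available Cl: 2066 / 0.086 = 24,020 g.
Volume: 24,020 g ÷ 1.09 g/mL = 22,040 mL.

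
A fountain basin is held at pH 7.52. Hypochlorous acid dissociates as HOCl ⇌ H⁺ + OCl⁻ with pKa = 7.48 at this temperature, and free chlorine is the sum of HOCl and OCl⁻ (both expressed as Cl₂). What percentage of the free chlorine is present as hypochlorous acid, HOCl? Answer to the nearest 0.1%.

47.7%

[OCl⁻]/[HOCl] = 10^(pH − pKa) = 10^(7.52 − 7.48) = 10^0.04 = 1.096.
Fraction as HOCl = 1 / (1 + 1.096) = 0.477.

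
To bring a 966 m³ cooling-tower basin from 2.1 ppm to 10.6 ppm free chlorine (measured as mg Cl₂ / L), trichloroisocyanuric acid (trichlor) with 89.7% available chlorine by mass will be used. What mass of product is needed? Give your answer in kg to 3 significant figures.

9.15 kg

Volume: 966 m³ = 966,000 L.
Chlorine deficit: 10.6 − 2.1 = 8.5 ppm = 8.5 mg/L as Cl₂.
Cl₂ equivalent needed: 8.5 mg/L × 966,000 L = 8,211,000 mg = 8211 g.
Product at 89.7% available chlorine: 8211 / 0.897 = 9154 g.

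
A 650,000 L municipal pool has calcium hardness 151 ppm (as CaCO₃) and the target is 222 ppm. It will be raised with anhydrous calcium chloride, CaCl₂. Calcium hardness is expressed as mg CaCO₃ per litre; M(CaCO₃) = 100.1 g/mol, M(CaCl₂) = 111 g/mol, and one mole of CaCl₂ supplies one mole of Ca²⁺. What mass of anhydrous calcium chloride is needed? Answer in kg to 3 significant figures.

51.2 kg

Hardness to add: (222 − 151) = 71 mg/L as CaCO₃ × 650,000 L = 46,150 g as CaCO₃.
Moles of Ca²⁺ (1 mol Ca²⁺ ≡ 1 mol CaCO₃): 46,150 / 100.1 g/mol = 461 mol.
Mass of CaCl₂: 461 × 111 = 51,180 g.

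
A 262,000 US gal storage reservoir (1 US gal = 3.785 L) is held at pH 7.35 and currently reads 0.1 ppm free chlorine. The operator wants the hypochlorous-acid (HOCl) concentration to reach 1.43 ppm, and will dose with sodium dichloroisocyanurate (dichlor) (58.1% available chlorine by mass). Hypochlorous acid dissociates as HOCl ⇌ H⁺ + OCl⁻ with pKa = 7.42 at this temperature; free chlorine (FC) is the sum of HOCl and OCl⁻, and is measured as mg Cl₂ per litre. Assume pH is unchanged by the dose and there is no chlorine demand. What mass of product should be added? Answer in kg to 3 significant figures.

4.35 kg

Volume: 262,000 US gal × 3.785 L/gal = 991,670 L.
[OCl⁻]/[HOCl] = 10^(pH − pKa) = 10^(7.35 − 7.42) = 0.8511; fraction as HOCl = 1/(1 + 0.8511) = 0.5402.
Free chlorine required for 1.43 ppm HOCl: 1.43 / 0.5402 = 2.647 ppm.
FC to add: 2.647 − 0.1 = 2.547 mg/L as Cl₂.
Cl₂ equivalent: 2.547 mg/L × 991,670 L = 2526 g.
Product at 58.1% available Cl: 2526 / 0.581 = 4348 g.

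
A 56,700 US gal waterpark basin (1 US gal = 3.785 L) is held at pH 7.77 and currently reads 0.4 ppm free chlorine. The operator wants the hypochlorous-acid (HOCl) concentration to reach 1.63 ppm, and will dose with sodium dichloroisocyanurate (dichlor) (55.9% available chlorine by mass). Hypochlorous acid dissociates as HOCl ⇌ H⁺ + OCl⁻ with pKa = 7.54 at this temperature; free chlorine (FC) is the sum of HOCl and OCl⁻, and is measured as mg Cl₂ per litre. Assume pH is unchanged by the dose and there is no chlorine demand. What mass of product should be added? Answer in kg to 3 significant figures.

Volume: 56,700 US gal × 3.785 L/gal = 214,610 L.
[OCl⁻]/[HOCl] = 10^(pH − pKa) = 10^(7.77 − 7.54) = 1.698; fraction as HOCl = 1/(1 + 1.698) = 0.3706.
Free chlorine required for 1.63 ppm HOCl: 1.63 / 0.3706 = 4.398 ppm.
FC to add: 4.398 − 0.4 = 3.998 mg/L as Cl₂.
Cl₂ equivalent: 3.998 mg/L × 214,610 L = 858 g.
Product at 55.9% available Cl: 858 / 0.559 = 1535 g.

1.53 kg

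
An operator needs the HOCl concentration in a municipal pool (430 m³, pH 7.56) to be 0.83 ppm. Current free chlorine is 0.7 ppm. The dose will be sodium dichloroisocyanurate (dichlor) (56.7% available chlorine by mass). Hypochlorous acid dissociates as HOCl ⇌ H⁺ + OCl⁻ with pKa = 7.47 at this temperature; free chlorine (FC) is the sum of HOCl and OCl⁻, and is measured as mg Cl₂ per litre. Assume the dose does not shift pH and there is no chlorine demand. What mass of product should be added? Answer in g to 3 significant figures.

Volume: 430 m³ = 430,000 L.
[OCl⁻]/[HOCl] = 10^(pH − pKa) = 10^(7.56 − 7.47) = 1.23; fraction as HOCl = 1/(1 + 1.23) = 0.4484.
Free chlorine required for 0.83 ppm HOCl: 0.83 / 0.4484 = 1.851 ppm.
FC to add: 1.851 − 0.7 = 1.151 mg/L as Cl₂.
Cl₂ equivalent: 1.151 mg/L × 430,000 L = 495 g.
Product at 56.7% available Cl: 495 / 0.567 = 873 g.

873 g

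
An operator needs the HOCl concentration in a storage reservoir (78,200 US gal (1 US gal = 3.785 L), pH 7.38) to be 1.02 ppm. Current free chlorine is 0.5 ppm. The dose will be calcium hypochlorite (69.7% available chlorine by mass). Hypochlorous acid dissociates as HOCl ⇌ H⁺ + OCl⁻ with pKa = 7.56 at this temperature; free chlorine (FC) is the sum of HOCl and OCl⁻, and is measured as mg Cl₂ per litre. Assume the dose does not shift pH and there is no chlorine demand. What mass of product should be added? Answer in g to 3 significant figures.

507 g

Volume: 78,200 US gal × 3.785 L/gal = 295,987 L.
[OCl⁻]/[HOCl] = 10^(pH − pKa) = 10^(7.38 − 7.56) = 0.6607; fraction as HOCl = 1/(1 + 0.6607) = 0.6022.
Free chlorine required for 1.02 ppm HOCl: 1.02 / 0.6022 = 1.694 ppm.
FC to add: 1.694 − 0.5 = 1.194 mg/L as Cl₂.
Cl₂ equivalent: 1.194 mg/L × 295,987 L = 353.4 g.
Product at 69.7% available Cl: 353.4 / 0.697 = 507 g.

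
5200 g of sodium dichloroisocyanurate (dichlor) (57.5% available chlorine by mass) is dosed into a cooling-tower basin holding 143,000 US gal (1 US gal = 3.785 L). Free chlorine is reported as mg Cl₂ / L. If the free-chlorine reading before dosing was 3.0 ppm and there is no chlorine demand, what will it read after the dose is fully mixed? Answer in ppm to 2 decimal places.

Volume: 143,000 US gal × 3.785 L/gal = 541,255 L.
Available chlorine delivered: 5200 g × 0.575 = 2990 g as Cl₂.
Concentration rise: 2990 g / 541,255 L = 5.524 mg/L = 5.52 ppm.
Final FC: 3.0 + 5.52 = 8.52 ppm.

8.52 ppm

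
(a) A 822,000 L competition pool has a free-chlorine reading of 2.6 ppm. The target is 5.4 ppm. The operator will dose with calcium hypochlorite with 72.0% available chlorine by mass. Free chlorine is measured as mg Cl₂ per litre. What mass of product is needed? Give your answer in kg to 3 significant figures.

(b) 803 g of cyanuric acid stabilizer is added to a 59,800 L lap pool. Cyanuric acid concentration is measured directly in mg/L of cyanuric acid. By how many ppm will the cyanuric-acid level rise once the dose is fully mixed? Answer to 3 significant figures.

(a) Chlorine deficit: 5.4 − 2.6 = 2.8 ppm = 2.8 mg/L as Cl₂.
(a) Cl₂ equivalent needed: 2.8 mg/L × 822,000 L = 2,302,000 mg = 2302 g.
(a) Product at 72.0% available chlorine: 2302 / 0.72 = 3197 g.

(b) Rise: 803 g / 59,800 L × 1000 = 13.43 mg/L.

(a) 3.20 kg; (b) 13.4 ppm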